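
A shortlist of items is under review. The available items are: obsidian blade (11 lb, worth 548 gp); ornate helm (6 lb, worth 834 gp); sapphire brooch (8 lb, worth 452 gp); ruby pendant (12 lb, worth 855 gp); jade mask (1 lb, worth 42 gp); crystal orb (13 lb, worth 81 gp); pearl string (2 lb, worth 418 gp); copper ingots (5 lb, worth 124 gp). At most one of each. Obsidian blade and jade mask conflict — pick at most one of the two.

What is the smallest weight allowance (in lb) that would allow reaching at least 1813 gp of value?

Look for the lowest-weight combination reaching 1813.
ornate helm + ruby pendant + pearl string: 2107 value at 20 lb.
Below 20 lb the best achievable stays under 1813.

20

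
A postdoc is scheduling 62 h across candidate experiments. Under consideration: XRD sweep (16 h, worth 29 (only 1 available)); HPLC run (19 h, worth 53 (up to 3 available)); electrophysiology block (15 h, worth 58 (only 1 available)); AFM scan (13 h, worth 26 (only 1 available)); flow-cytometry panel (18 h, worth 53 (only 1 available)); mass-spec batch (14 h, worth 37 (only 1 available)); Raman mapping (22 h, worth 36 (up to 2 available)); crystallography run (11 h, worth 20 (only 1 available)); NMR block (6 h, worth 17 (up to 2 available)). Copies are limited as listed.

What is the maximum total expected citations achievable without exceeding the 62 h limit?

Taking electrophysiology block + flow-cytometry panel + mass-spec batch + 2×NMR block: 59 h used, 182 in expected citations.
The spare 3 h is too small for any remaining experiment, and no exchange beats 182.

182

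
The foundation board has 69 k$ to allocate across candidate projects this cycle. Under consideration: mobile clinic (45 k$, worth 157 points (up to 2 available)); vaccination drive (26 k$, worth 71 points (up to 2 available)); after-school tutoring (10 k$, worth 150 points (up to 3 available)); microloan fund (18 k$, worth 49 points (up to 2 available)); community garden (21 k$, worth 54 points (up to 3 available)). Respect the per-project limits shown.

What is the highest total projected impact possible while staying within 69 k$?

Greedy by ratio would take vaccination drive + 3×after-school tutoring: 56 k$ used, total 521.
The 26 k$ tied up in vaccination drive is better spent on microloan fund + community garden — total rises to 553 (69 k$).
Nothing else within 69 k$ beats 553.

553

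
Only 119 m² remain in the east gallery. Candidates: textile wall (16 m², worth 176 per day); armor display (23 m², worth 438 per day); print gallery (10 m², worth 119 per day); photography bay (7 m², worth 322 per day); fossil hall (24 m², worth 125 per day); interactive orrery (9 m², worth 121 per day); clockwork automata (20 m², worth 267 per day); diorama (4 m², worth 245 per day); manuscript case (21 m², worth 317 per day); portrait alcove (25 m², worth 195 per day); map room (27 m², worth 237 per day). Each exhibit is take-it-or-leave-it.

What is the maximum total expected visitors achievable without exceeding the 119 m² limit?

By expected visitors per m²: diorama 61.25, photography bay 46.00, armor display 19.04, manuscript case 15.10 lead.
A density-first pass picks textile wall + armor display + print gallery + photography bay + interactive orrery + clockwork automata + diorama + manuscript case — 2005 at 110 m².
Dropping textile wall frees 16 m²; slotting in portrait alcove (25 m²) lifts the total to 2024 at 119 m².
That's the maximum — no swap from here does better than 2024.

2024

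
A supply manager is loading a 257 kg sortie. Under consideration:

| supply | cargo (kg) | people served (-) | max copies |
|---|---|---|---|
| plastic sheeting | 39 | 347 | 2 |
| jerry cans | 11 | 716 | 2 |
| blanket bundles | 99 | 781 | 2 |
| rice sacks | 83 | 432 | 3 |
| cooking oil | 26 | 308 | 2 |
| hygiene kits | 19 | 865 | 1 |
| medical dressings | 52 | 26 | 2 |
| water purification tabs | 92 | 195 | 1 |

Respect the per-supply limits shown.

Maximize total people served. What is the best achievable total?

4080

Filling by ratio: 2×plastic sheeting + 2×jerry cans + rice sacks + 2×cooking oil + hygiene kits for 4039, with 3 kg left unused.
The 109 kg tied up in rice sacks and cooking oil is better spent on blanket bundles — total rises to 4080 (244 kg).
The spare 13 kg is too small for any remaining supply, and no exchange beats 4080.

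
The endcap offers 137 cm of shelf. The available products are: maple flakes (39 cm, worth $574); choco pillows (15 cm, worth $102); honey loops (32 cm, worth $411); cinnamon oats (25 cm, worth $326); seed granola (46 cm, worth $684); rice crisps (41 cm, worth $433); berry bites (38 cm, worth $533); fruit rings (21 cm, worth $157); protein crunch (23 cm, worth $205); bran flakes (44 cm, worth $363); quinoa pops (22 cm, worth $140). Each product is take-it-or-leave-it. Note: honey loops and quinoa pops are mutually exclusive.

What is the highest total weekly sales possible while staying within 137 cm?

1844

By weekly sales per cm: seed granola 14.87, maple flakes 14.72, berry bites 14.03, cinnamon oats 13.04 lead.
Filling by ratio: maple flakes + seed granola + berry bites for 1791, with 14 cm left unused.
The 46 cm tied up in seed granola is better spent on honey loops + cinnamon oats — total rises to 1844 (134 cm).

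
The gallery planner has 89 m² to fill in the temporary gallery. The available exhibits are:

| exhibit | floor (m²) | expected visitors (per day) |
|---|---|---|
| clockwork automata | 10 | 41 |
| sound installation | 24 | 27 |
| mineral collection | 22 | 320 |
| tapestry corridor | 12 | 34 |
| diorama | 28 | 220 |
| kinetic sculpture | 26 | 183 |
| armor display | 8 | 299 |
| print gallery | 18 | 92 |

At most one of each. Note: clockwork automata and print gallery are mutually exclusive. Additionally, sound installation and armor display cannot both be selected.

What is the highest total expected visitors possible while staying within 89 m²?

1022

Density check — armor display 37.38, mineral collection 14.55, diorama 7.86 are the best per m².
Best packing: mineral collection + diorama + kinetic sculpture + armor display — 84 m², 1022 total.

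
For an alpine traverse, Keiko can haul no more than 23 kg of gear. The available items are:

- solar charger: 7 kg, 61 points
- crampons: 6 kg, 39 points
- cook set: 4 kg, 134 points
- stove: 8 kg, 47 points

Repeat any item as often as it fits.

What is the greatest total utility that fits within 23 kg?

670

The ratio ordering already packs tightly: 5×cook set, 20 kg, 670.
Nothing else within 23 kg beats 670.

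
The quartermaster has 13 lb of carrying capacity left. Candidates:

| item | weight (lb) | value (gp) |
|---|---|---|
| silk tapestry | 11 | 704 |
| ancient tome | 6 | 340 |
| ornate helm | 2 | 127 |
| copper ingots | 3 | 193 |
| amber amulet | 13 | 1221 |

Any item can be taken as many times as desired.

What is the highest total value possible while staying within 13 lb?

Taking amber amulet: 13 lb used, 1221 in value.
Nothing else within 13 lb beats 1221.

1221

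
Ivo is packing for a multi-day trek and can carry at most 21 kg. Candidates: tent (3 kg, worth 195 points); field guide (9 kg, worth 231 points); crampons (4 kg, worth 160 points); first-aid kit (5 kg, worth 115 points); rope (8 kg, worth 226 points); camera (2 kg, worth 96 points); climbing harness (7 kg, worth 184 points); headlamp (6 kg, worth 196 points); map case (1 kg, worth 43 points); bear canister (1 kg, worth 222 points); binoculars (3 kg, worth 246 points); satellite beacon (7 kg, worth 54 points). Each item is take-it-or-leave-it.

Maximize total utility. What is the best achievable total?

The ratio ordering already packs tightly: tent + crampons + camera + headlamp + map case + bear canister + binoculars, 20 kg, 1158.
Next best is tent + crampons + camera + climbing harness + map case + bear canister + binoculars at 1146 (21 kg) — short by 12.

1158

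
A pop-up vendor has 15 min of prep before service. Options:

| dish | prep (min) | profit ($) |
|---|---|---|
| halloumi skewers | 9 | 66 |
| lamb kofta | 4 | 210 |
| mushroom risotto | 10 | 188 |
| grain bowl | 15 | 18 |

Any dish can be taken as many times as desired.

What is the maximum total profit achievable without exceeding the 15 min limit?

630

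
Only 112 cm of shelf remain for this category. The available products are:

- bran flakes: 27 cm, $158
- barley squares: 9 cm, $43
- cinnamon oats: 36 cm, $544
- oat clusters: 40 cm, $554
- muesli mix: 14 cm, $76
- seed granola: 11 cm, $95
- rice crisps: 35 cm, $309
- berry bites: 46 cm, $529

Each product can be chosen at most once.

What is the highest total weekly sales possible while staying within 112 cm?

1407

Density check — cinnamon oats 15.11, oat clusters 13.85, berry bites 11.50, rice crisps 8.83 are the best per cm.
Best packing: cinnamon oats + oat clusters + rice crisps — 111 cm, 1407 total.
That's the maximum — no swap from here does better than 1407.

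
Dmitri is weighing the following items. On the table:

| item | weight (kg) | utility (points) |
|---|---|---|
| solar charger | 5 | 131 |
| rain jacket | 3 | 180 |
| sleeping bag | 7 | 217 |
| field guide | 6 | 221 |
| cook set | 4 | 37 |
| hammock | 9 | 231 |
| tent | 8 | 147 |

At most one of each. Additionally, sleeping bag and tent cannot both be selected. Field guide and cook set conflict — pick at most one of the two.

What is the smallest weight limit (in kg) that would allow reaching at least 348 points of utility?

Minimise kg subject to total utility ≥ 348.
Taking rain jacket + field guide gives 401 (≥ 348) for 9 kg.
Any bundle with less than 9 kg falls short of 348.

9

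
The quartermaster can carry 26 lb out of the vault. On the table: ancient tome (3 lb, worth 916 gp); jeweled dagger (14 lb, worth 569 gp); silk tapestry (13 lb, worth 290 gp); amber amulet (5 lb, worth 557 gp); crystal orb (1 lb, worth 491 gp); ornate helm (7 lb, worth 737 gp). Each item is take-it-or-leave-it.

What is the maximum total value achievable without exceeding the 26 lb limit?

2713

By value per lb: crystal orb 491.00, ancient tome 305.33, amber amulet 111.40 lead.
Greedy by ratio would take ancient tome + amber amulet + crystal orb + ornate helm: 16 lb used, total 2701.
The 5 lb tied up in amber amulet is better spent on jeweled dagger — total rises to 2713 (25 lb).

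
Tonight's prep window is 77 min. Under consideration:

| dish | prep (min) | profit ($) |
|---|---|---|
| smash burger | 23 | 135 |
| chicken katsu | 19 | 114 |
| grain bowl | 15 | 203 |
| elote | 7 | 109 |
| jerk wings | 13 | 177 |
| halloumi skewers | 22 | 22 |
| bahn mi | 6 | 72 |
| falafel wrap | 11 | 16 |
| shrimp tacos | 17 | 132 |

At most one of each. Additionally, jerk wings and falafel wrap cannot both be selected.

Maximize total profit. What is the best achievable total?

Best packing: chicken katsu + grain bowl + elote + jerk wings + bahn mi + shrimp tacos — 77 min, 807 total.

807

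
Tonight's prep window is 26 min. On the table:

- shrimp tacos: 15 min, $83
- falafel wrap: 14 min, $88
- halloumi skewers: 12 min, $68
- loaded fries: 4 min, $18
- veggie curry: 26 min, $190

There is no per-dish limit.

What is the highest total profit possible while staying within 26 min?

Density check — veggie curry 7.31, falafel wrap 6.29, halloumi skewers 5.67, shrimp tacos 5.53 are the best per min.
Taking veggie curry: 26 min used, 190 in profit.
That's the maximum — no swap from here does better than 190.

190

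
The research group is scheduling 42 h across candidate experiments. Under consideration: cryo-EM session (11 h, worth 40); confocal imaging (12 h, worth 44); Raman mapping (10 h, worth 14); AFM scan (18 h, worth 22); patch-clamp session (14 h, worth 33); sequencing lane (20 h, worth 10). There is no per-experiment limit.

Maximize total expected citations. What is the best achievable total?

Taking 3×confocal imaging: 36 h used, 132 in expected citations.

132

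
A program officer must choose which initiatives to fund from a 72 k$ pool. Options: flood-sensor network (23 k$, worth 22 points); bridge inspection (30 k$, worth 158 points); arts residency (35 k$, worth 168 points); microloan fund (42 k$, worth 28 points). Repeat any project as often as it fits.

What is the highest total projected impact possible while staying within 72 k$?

Ranking by ratio (projected impact/k$): bridge inspection 5.27, arts residency 4.80, flood-sensor network 0.96.
Filling by ratio: 2×bridge inspection for 316, with 12 k$ left unused.
The 60 k$ tied up in 2×bridge inspection is better spent on 2×arts residency — total rises to 336 (70 k$).
Nothing else within 72 k$ beats 336.

336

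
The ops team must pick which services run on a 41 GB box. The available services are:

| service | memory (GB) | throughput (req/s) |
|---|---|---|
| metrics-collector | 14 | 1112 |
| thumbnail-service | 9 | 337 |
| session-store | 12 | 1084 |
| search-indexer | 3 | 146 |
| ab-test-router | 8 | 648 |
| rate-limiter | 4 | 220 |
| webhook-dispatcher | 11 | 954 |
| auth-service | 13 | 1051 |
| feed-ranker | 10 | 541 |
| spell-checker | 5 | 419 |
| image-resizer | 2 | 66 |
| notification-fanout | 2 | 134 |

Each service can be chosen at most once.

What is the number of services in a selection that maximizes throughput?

The maximum throughput within 41 GB is 3508.
For example session-store + webhook-dispatcher + auth-service + spell-checker achieves it, using 41 GB.
All optima have 4 services.

4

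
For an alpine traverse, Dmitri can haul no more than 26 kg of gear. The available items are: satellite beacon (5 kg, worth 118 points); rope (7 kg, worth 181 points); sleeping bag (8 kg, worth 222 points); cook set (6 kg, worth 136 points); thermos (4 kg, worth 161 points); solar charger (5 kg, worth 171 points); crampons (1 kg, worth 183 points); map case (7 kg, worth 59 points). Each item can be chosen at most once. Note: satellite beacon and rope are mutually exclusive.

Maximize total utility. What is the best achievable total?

918

Taking rope + sleeping bag + thermos + solar charger + crampons: 25 kg used, 918 in utility.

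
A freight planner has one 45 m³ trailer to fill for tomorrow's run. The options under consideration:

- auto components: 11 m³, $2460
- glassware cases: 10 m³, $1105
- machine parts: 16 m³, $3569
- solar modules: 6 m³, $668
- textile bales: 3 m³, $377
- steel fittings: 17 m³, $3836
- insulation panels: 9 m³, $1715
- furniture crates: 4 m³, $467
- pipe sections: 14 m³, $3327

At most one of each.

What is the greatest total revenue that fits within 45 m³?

10000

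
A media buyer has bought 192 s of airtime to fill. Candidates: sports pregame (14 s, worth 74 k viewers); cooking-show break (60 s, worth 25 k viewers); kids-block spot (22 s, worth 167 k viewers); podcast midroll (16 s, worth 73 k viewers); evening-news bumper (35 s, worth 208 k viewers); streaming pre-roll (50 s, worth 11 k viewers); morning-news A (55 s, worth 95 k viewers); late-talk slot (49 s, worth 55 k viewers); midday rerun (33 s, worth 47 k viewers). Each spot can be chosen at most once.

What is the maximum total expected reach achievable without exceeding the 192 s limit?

By expected reach per s: kids-block spot 7.59, evening-news bumper 5.94, sports pregame 5.29, podcast midroll 4.56 lead.
The ratio heuristic lands on sports pregame + kids-block spot + podcast midroll + evening-news bumper + morning-news A + midday rerun (664) but leaves 17 s idle.
Dropping midday rerun frees 33 s; slotting in late-talk slot (49 s) lifts the total to 672 at 191 s.
Nothing else within 192 s beats 672.

672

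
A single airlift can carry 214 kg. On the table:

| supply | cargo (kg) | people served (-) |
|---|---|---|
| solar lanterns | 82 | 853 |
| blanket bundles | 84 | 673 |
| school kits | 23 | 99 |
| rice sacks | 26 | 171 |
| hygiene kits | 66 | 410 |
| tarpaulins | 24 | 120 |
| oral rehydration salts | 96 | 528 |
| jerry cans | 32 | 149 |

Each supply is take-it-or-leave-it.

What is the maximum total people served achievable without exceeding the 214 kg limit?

1745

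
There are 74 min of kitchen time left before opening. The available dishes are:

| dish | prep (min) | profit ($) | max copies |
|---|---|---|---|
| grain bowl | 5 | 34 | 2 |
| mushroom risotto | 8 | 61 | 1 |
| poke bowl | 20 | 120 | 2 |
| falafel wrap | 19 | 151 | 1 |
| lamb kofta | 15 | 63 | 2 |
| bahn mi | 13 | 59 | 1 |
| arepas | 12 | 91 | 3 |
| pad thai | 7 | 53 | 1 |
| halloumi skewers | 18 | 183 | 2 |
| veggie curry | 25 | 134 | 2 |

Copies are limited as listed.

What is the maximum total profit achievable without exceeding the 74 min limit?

Filling by ratio: mushroom risotto + falafel wrap + pad thai + 2×halloumi skewers for 631, with 4 min left unused.
The 8 min tied up in mushroom risotto is better spent on arepas — total rises to 661 (74 min).

661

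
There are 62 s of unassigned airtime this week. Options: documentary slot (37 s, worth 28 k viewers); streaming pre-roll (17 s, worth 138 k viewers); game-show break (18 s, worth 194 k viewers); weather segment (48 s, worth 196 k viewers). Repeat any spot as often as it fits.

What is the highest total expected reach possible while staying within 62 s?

Taking 3×game-show break: 54 s used, 582 in expected reach.
Nothing else within 62 s beats 582.

582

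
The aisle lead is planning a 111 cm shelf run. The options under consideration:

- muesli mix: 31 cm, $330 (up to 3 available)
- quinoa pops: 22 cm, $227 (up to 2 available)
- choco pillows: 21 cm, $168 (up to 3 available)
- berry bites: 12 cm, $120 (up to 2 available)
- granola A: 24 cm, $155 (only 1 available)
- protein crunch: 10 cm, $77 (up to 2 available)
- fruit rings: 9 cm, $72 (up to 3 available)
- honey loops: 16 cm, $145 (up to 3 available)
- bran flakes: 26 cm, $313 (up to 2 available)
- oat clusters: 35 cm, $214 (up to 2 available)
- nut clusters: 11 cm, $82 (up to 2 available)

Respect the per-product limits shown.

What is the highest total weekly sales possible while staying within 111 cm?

1221

Taking the top-ratio products first gives muesli mix + quinoa pops + 2×bran flakes for 1183 (105 cm).
The 22 cm tied up in quinoa pops is better spent on berry bites + honey loops — total rises to 1221 (111 cm).
That's the maximum — no swap from here does better than 1221.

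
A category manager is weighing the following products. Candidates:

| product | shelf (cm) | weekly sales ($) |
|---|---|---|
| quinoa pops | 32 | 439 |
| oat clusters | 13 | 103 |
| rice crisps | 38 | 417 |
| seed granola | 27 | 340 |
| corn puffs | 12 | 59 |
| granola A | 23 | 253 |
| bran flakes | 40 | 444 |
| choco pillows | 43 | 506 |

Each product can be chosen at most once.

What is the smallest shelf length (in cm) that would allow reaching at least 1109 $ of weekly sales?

Need the lightest bundle worth ≥ 1109.
Taking quinoa pops + rice crisps + granola A gives 1109 (≥ 1109) for 93 cm.
No combination under 93 cm hits 1109.

93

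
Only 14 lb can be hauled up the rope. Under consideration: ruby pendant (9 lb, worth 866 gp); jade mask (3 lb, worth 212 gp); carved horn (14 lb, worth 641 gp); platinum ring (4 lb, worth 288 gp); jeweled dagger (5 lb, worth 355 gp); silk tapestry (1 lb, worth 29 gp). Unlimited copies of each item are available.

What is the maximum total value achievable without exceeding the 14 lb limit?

Greedy by ratio would take ruby pendant + platinum ring + silk tapestry: 14 lb used, total 1183.
The 5 lb tied up in platinum ring and silk tapestry is better spent on jeweled dagger — total rises to 1221 (14 lb).

1221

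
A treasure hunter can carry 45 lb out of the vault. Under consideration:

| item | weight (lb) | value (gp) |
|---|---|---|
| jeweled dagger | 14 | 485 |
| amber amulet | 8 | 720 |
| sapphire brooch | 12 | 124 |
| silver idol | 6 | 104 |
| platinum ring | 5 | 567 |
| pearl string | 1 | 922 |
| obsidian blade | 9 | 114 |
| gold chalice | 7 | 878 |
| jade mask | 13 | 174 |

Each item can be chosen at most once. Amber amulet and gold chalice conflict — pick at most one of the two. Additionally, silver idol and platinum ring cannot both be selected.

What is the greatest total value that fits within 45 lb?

3026

Best packing: jeweled dagger + platinum ring + pearl string + gold chalice + jade mask — 40 lb, 3026 total.
Runner-up jeweled dagger + sapphire brooch + platinum ring + pearl string + gold chalice tops out at 2976.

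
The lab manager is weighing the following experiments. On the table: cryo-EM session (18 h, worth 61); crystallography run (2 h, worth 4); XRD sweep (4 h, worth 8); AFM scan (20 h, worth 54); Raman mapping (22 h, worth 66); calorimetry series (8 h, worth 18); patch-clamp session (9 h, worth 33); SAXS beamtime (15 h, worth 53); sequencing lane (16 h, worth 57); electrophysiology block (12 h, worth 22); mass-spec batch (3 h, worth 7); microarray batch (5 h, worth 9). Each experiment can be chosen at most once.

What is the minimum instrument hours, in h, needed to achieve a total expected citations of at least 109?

Minimise h subject to total expected citations ≥ 109.
SAXS beamtime + sequencing lane: 110 expected citations at 31 h.
Below 31 h the best achievable stays under 109.

31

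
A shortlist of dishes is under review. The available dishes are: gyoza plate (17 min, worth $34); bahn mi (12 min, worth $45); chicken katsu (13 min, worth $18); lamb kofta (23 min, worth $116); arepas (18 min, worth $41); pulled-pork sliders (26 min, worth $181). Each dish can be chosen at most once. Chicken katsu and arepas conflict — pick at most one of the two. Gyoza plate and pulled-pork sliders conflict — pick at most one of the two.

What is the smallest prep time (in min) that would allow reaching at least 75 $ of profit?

23

Look for the lowest-prep combination reaching 75.
lamb kofta reaches 116 using 23 min.
Below 23 min the best achievable stays under 75.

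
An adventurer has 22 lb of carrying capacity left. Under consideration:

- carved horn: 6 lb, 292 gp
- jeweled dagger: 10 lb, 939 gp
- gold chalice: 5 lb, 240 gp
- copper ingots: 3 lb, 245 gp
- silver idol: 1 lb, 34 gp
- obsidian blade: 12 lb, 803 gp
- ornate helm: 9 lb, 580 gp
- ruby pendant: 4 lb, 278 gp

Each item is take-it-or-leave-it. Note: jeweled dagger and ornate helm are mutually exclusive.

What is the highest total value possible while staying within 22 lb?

1742

Ranking by ratio (value/lb): jeweled dagger 93.90, copper ingots 81.67, ruby pendant 69.50.
Taking the top-ratio items first gives jeweled dagger + gold chalice + copper ingots + ruby pendant for 1702 (22 lb).
Dropping gold chalice and copper ingots and ruby pendant frees 12 lb; slotting in obsidian blade (12 lb) lifts the total to 1742 at 22 lb.
Every other selection either busts 22 lb or breaks a pairing rule or fails to beat 1742.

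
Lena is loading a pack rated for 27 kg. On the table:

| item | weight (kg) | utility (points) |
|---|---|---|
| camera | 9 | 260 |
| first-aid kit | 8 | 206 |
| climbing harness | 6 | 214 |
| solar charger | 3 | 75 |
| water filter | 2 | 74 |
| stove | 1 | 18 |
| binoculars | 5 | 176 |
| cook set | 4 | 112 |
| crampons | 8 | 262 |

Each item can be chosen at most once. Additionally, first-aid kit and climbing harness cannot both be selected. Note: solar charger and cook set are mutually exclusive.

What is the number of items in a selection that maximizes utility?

Best achievable utility is 856.
For example climbing harness + water filter + stove + binoculars + cook set + crampons achieves it, using 26 kg.
Any selection reaching 856 contains exactly 6 items.

6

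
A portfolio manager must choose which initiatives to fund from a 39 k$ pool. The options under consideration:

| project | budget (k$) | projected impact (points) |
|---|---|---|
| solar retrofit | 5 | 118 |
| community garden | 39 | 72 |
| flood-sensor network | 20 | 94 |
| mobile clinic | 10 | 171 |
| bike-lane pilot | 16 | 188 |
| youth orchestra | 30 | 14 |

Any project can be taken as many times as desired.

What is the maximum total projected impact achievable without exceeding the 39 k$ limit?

826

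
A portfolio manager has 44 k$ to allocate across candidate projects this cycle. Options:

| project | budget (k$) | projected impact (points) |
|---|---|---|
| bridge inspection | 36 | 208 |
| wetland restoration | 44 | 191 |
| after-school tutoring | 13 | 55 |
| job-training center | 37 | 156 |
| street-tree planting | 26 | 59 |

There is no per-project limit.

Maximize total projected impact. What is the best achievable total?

Best packing: bridge inspection — 36 k$, 208 total.
That's the maximum — no swap from here does better than 208.

208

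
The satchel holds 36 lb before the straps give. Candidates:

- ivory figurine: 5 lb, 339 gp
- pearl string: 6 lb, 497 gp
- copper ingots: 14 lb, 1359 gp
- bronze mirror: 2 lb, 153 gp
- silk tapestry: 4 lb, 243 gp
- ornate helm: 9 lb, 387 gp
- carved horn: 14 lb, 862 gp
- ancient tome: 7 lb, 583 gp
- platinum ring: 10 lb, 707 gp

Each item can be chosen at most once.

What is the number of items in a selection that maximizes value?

5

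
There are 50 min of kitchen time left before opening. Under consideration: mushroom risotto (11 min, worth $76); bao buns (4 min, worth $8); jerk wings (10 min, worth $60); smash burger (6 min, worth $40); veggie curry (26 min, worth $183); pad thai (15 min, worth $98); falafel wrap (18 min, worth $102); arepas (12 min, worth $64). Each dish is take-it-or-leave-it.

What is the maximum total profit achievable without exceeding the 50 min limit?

325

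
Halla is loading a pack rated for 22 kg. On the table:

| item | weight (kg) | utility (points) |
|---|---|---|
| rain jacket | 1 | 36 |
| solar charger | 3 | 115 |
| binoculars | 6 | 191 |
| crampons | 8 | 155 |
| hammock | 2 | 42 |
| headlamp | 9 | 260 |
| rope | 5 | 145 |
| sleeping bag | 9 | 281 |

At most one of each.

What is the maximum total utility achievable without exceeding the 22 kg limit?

692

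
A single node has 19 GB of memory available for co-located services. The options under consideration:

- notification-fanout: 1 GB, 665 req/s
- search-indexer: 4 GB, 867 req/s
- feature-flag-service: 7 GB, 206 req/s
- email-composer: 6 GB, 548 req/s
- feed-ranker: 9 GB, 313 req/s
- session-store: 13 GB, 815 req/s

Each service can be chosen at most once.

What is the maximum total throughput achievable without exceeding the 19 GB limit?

2347

By throughput per GB: notification-fanout 665.00, search-indexer 216.75, email-composer 91.33, session-store 62.69 lead.
Filling by ratio: notification-fanout + search-indexer + feature-flag-service + email-composer for 2286, with 1 GB left unused.
The 13 GB tied up in feature-flag-service and email-composer is better spent on session-store — total rises to 2347 (18 GB).
The closest alternative, notification-fanout + search-indexer + feature-flag-service + email-composer, reaches only 2286.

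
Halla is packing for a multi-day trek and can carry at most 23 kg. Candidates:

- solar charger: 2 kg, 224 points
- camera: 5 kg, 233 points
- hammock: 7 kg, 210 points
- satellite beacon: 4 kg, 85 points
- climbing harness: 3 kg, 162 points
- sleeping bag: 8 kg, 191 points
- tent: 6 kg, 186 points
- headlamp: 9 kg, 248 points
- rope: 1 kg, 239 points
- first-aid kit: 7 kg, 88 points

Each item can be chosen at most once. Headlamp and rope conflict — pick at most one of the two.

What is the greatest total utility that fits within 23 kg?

1153

Taking the top-ratio items first gives solar charger + camera + satellite beacon + climbing harness + tent + rope for 1129 (21 kg).
The 6 kg tied up in tent is better spent on hammock — total rises to 1153 (22 kg).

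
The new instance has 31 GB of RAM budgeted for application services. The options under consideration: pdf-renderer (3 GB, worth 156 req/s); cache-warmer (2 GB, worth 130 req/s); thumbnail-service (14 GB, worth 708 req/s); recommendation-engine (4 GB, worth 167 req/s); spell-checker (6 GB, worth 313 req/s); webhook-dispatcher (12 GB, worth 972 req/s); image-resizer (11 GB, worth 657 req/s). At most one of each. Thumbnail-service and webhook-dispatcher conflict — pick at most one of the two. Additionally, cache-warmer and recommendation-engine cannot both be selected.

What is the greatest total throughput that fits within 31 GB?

Best packing: cache-warmer + spell-checker + webhook-dispatcher + image-resizer — 31 GB, 2072 total.

2072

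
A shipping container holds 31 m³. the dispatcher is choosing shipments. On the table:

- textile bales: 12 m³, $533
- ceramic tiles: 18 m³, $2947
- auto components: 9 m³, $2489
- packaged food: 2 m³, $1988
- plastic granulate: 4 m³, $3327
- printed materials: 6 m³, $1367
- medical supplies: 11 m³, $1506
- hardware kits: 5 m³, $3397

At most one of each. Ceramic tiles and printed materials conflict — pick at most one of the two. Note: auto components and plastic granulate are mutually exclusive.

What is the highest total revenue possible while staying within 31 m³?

11659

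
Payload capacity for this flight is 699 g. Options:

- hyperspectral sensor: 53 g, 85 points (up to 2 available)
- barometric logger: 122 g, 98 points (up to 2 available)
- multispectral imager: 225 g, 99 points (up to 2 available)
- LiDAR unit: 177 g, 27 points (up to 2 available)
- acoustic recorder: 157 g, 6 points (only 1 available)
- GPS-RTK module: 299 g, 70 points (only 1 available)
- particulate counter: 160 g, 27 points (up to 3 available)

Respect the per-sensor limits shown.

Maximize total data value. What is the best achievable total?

Density check — hyperspectral sensor 1.60, barometric logger 0.80, multispectral imager 0.44 are the best per g.
A density-first pass picks 2×hyperspectral sensor + 2×barometric logger + multispectral imager — 465 at 575 g.
Replace barometric logger with multispectral imager: the trade gains 1 net, giving 466 at 678 g.
Nothing else within 699 g beats 466.

466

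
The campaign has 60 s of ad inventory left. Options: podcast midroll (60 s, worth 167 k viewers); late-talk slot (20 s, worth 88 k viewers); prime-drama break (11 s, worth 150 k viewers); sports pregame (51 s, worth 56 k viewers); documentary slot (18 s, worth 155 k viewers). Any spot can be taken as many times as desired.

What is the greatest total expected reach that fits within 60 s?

750

Density check — prime-drama break 13.64, documentary slot 8.61, late-talk slot 4.40, podcast midroll 2.78 are the best per s.
Taking 5×prime-drama break: 55 s used, 750 in expected reach.
The spare 5 s is too small for any remaining spot, and no exchange beats 750.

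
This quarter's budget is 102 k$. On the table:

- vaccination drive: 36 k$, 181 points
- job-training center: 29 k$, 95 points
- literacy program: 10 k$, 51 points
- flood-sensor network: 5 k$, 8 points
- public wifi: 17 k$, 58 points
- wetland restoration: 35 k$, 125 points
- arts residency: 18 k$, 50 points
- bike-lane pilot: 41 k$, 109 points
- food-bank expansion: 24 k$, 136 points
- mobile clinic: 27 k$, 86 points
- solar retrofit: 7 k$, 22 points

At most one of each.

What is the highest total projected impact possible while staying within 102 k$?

464

By projected impact per k$: food-bank expansion 5.67, literacy program 5.10, vaccination drive 5.03 lead.
A density-first pass picks vaccination drive + literacy program + flood-sensor network + public wifi + food-bank expansion + solar retrofit — 456 at 99 k$.
The 32 k$ tied up in literacy program and flood-sensor network and public wifi is better spent on wetland restoration — total rises to 464 (102 k$).
No other feasible combination exceeds 464.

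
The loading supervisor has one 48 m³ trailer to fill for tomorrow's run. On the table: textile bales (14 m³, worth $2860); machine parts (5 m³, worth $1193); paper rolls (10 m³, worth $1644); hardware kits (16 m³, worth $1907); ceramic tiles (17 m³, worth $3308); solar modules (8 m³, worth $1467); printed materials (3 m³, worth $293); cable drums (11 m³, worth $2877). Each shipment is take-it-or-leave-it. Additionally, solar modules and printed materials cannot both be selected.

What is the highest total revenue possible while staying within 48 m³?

10238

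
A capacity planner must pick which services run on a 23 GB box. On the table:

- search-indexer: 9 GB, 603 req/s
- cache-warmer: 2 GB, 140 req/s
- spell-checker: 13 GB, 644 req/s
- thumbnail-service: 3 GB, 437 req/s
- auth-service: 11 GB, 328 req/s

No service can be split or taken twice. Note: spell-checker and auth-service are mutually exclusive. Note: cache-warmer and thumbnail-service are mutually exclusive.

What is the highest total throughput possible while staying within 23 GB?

1368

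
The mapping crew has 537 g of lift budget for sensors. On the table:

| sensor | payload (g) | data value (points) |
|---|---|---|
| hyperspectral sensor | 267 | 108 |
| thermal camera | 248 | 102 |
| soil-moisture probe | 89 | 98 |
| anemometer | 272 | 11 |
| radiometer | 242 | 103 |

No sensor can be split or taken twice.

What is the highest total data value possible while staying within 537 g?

By data value per g: soil-moisture probe 1.10, radiometer 0.43, thermal camera 0.41, hyperspectral sensor 0.40 lead.
Filling by ratio: soil-moisture probe + radiometer for 201, with 206 g left unused.
Dropping soil-moisture probe frees 89 g; slotting in hyperspectral sensor (267 g) lifts the total to 211 at 509 g.
Nothing else within 537 g beats 211.

211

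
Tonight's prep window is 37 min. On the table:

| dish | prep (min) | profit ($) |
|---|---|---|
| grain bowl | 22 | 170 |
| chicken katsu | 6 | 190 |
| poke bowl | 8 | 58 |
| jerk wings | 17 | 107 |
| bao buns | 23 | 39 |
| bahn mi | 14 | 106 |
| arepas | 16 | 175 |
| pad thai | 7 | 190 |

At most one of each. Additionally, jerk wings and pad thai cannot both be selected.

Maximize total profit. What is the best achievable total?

Ranking by ratio (profit/min): chicken katsu 31.67, pad thai 27.14, arepas 10.94.
Best packing: chicken katsu + poke bowl + arepas + pad thai — 37 min, 613 total.
Runner-up chicken katsu + arepas + pad thai tops out at 555.

613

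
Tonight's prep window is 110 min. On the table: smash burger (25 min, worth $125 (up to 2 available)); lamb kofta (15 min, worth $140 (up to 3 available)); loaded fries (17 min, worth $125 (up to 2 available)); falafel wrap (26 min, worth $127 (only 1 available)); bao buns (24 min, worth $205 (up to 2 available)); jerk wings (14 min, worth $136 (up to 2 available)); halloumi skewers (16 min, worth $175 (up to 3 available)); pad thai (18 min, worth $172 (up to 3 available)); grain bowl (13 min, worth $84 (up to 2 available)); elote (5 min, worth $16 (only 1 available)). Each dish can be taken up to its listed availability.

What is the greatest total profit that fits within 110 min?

A density-first pass picks lamb kofta + 2×jerk wings + 3×halloumi skewers + pad thai — 1109 at 109 min.
The 14 min tied up in jerk wings is better spent on lamb kofta — total rises to 1113 (110 min).
No other feasible combination exceeds 1113.

1113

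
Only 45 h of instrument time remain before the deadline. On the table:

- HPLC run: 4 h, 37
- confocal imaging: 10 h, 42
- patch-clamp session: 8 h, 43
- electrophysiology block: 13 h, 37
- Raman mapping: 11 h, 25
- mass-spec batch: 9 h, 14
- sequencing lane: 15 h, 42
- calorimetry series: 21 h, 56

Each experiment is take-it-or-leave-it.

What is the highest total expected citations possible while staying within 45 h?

178

By expected citations per h: HPLC run 9.25, patch-clamp session 5.38, confocal imaging 4.20, electrophysiology block 2.85 lead.
The ratio heuristic lands on HPLC run + confocal imaging + patch-clamp session + electrophysiology block + mass-spec batch (173) but leaves 1 h idle.
Dropping electrophysiology block and mass-spec batch frees 22 h; slotting in calorimetry series (21 h) lifts the total to 178 at 43 h.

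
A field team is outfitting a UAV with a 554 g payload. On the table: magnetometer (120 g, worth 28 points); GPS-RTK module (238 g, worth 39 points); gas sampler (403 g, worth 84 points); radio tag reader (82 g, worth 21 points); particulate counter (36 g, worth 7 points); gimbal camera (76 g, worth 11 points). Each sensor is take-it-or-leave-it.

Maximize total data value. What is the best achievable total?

Ranking by ratio (data value/g): radio tag reader 0.26, magnetometer 0.23, gas sampler 0.21.
Filling by ratio: magnetometer + GPS-RTK module + radio tag reader + particulate counter + gimbal camera for 106, with 2 g left unused.
But magnetometer + gas sampler fits in 523 g and reaches 112.
No other feasible combination exceeds 112.

112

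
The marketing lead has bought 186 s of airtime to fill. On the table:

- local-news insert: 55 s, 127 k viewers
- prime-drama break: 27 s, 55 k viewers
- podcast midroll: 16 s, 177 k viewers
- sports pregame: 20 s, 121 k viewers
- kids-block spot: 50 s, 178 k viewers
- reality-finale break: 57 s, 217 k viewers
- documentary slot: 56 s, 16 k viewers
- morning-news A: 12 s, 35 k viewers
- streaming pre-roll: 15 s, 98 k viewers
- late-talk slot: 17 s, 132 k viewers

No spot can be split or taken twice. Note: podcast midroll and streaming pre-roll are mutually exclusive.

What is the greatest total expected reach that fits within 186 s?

Podcast midroll + sports pregame + kids-block spot + reality-finale break + morning-news A + late-talk slot uses 172 of the 186 s and totals 860.
Nothing else feasible within 186 s beats 860.

860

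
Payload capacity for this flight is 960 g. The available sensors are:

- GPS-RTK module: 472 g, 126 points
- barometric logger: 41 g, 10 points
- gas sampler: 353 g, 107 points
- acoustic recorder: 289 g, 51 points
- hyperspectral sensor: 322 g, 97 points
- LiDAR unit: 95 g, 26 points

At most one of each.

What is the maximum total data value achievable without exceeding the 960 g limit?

A density-first pass picks barometric logger + gas sampler + hyperspectral sensor + LiDAR unit — 240 at 811 g.
The 363 g tied up in barometric logger and hyperspectral sensor is better spent on GPS-RTK module — total rises to 259 (920 g).
Nothing else within 960 g beats 259.

259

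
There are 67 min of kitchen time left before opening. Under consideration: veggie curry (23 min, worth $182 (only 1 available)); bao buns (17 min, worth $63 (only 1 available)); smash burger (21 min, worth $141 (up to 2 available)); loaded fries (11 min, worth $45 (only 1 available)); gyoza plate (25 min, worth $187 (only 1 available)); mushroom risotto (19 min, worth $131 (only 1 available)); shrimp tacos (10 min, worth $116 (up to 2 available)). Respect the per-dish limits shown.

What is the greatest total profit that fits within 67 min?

By profit per min: shrimp tacos 11.60, veggie curry 7.91, gyoza plate 7.48, mushroom risotto 6.89 lead.
Greedy by ratio would take veggie curry + mushroom risotto + 2×shrimp tacos: 62 min used, total 545.
The 42 min tied up in veggie curry and mushroom risotto is better spent on smash burger + gyoza plate — total rises to 560 (66 min).
That's the maximum — no swap from here does better than 560.

560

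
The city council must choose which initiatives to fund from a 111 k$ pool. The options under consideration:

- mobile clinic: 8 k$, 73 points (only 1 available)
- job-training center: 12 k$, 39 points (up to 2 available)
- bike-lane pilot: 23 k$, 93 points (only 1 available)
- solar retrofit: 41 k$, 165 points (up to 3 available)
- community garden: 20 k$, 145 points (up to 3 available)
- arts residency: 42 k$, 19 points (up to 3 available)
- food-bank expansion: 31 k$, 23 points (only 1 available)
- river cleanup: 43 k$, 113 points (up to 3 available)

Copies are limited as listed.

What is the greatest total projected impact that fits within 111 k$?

Greedy by ratio would take mobile clinic + job-training center + bike-lane pilot + 3×community garden: 103 k$ used, total 640.
The 35 k$ tied up in job-training center and bike-lane pilot is better spent on solar retrofit — total rises to 673 (109 k$).
That's the maximum — no swap from here does better than 673.

673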